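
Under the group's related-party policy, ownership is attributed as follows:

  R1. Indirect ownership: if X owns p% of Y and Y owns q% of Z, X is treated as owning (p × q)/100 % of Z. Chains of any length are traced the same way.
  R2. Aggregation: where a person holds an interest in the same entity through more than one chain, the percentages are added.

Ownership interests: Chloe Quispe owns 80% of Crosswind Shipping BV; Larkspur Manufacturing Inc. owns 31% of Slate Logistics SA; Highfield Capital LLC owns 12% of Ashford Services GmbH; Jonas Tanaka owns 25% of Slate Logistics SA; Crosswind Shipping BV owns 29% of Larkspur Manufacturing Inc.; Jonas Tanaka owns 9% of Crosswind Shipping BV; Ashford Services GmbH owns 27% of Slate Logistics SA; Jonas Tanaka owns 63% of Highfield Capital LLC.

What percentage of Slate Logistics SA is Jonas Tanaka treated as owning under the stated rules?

Chain via Crosswind Shipping BV → Larkspur Manufacturing Inc. (R1): 9% × 29% × 31% = 0.8091% of Slate Logistics SA.
Chain via Highfield Capital LLC → Ashford Services GmbH (R1): 63% × 12% × 27% = 2.0412% of Slate Logistics SA.
Direct interest in Slate Logistics SA: 25%.
Aggregating (R2): 0.8091% + 2.0412% + 25% = 27.8503%.

27.8503%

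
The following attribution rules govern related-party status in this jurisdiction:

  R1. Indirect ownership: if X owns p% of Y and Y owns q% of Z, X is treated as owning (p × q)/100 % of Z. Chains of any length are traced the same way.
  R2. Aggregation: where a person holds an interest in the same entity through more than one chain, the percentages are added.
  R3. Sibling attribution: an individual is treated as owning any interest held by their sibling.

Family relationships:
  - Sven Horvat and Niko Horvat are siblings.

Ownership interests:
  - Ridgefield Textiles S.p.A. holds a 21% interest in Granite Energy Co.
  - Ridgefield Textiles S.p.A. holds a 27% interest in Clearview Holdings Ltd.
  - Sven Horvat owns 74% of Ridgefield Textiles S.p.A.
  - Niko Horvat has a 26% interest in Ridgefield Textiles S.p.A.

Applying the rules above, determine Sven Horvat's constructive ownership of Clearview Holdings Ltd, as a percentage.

By sibling attribution (R3), Sven Horvat is treated as also owning Niko Horvat's interest in Ridgefield Textiles S.p.A, giving 74% + 26% = 100%.
Chain via Ridgefield Textiles S.p.A. (R1): 100% × 27% = 27% of Clearview Holdings Ltd.

27%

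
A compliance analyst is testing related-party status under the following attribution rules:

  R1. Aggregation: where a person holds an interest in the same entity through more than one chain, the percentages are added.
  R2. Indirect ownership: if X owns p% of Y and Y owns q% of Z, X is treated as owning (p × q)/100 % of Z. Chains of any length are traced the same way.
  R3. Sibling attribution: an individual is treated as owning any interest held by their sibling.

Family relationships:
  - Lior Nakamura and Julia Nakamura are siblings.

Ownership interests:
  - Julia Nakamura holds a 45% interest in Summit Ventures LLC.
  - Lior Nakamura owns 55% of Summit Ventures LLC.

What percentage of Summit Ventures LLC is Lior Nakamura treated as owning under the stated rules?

100%

By sibling attribution (R3), Lior Nakamura is treated as also owning Julia Nakamura's interest in Summit Ventures LLC, giving 55% + 45% = 100%.
Direct interest in Summit Ventures LLC: 100%.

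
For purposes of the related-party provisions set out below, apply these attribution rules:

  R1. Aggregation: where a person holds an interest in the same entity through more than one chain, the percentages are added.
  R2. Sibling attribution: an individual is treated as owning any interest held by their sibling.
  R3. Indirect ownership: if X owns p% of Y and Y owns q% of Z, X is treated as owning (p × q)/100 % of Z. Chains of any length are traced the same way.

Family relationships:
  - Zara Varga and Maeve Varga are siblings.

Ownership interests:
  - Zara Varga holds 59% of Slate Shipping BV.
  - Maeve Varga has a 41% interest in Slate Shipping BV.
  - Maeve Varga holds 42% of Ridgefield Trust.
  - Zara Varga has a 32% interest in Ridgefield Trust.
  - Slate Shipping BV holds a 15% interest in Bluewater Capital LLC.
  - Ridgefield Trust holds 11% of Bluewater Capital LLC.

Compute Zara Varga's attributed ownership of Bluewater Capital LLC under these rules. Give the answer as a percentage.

23.14%

By sibling attribution (R2), Zara Varga is treated as also owning Maeve Varga's interest in Ridgefield Trust, giving 32% + 42% = 74%.
By sibling attribution (R2), Zara Varga is treated as also owning Maeve Varga's interest in Slate Shipping BV, giving 59% + 41% = 100%.
Chain via Ridgefield Trust (R3): 74% × 11% = 8.14% of Bluewater Capital LLC.
Chain via Slate Shipping BV (R3): 100% × 15% = 15% of Bluewater Capital LLC.
Aggregating (R1): 8.14% + 15% = 23.14%.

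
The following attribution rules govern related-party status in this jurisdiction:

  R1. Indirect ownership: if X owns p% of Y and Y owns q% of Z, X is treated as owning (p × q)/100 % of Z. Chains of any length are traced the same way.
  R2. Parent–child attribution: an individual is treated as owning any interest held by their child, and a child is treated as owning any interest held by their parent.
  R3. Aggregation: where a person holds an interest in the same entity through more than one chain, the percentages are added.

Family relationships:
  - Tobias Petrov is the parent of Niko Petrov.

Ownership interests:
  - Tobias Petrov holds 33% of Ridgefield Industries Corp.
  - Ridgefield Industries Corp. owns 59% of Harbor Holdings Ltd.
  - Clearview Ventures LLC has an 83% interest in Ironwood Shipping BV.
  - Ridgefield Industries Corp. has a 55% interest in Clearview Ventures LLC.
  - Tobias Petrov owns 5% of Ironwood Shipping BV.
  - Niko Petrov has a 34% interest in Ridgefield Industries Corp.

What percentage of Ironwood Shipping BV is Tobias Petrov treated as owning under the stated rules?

35.5855%

By parent–child attribution (R2), Tobias Petrov is treated as also owning Niko Petrov's interest in Ridgefield Industries Corp, giving 33% + 34% = 67%.
Chain via Ridgefield Industries Corp. → Clearview Ventures LLC (R1): 67% × 55% × 83% = 30.5855% of Ironwood Shipping BV.
Direct interest in Ironwood Shipping BV: 5%.
Aggregating (R3): 30.5855% + 5% = 35.5855%.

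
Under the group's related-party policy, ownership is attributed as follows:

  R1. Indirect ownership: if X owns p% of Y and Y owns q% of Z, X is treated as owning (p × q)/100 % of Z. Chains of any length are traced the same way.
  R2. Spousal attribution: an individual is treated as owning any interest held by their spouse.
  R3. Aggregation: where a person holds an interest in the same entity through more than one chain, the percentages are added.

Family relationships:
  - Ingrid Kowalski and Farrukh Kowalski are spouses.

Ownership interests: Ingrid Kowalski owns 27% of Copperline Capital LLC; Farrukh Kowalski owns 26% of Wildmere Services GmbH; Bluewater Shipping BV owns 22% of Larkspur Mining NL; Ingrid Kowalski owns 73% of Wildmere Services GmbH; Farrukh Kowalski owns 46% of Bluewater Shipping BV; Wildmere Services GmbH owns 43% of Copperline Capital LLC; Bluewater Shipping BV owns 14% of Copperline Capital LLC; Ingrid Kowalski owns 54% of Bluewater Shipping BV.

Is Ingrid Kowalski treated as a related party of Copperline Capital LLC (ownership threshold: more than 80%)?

By spousal attribution (R2), Ingrid Kowalski is treated as also owning Farrukh Kowalski's interest in Bluewater Shipping BV, giving 54% + 46% = 100%.
By spousal attribution (R2), Ingrid Kowalski is treated as also owning Farrukh Kowalski's interest in Wildmere Services GmbH, giving 73% + 26% = 99%.
Chain via Bluewater Shipping BV (R1): 100% × 14% = 14% of Copperline Capital LLC.
Chain via Wildmere Services GmbH (R1): 99% × 43% = 42.57% of Copperline Capital LLC.
Direct interest in Copperline Capital LLC: 27%.
Aggregating (R3): 14% + 42.57% + 27% = 83.57%.
83.57% exceeds the 80% threshold, so Ingrid is a related party to Copperline Capital LLC.

Yes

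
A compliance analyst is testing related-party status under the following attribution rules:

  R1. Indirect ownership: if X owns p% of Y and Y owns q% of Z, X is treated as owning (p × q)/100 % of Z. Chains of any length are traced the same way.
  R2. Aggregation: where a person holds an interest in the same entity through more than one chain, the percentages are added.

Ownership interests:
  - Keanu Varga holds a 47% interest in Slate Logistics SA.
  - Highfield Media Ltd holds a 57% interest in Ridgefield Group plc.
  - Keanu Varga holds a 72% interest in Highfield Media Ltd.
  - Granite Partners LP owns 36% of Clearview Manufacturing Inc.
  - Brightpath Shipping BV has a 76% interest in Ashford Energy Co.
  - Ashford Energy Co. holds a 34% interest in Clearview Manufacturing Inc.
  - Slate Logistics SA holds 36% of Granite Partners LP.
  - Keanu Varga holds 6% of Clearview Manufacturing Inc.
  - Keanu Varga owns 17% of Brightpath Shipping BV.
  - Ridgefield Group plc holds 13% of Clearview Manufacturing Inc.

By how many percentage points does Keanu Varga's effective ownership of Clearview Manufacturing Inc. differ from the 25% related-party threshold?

3.1808

Chain via Slate Logistics SA → Granite Partners LP (R1): 47% × 36% × 36% = 6.0912% of Clearview Manufacturing Inc.
Chain via Highfield Media Ltd → Ridgefield Group plc (R1): 72% × 57% × 13% = 5.3352% of Clearview Manufacturing Inc.
Chain via Brightpath Shipping BV → Ashford Energy Co. (R1): 17% × 76% × 34% = 4.3928% of Clearview Manufacturing Inc.
Direct interest in Clearview Manufacturing Inc: 6%.
Aggregating (R2): 6.0912% + 5.3352% + 4.3928% + 6% = 21.8192%.
21.8192% falls short of the 25% threshold by 3.1808 percentage points.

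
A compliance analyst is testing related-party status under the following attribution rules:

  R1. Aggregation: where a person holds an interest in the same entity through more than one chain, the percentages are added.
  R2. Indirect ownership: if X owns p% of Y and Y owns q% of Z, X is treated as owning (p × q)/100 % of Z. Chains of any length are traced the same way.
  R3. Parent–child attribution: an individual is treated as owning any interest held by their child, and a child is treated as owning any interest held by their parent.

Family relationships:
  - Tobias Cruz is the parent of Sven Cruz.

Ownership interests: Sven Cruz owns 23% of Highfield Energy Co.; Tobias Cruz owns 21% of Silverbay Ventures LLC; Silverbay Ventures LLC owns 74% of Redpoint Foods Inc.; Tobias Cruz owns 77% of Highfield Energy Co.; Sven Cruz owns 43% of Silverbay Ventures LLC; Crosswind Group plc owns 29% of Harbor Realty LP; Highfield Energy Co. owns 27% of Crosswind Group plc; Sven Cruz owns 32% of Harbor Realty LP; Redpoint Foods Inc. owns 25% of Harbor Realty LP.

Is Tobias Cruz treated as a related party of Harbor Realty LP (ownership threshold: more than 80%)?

By parent–child attribution (R3), Tobias Cruz is treated as also owning Sven Cruz's interest in Silverbay Ventures LLC, giving 21% + 43% = 64%.
By parent–child attribution (R3), Tobias Cruz is treated as also owning Sven Cruz's interest in Highfield Energy Co, giving 77% + 23% = 100%.
By parent–child attribution (R3), Tobias Cruz is treated as owning Sven Cruz's 32% interest in Harbor Realty LP.
Chain via Silverbay Ventures LLC → Redpoint Foods Inc. (R2): 64% × 74% × 25% = 11.84% of Harbor Realty LP.
Chain via Highfield Energy Co. → Crosswind Group plc (R2): 100% × 27% × 29% = 7.83% of Harbor Realty LP.
Direct interest in Harbor Realty LP: 32%.
Aggregating (R1): 11.84% + 7.83% + 32% = 51.67%.
51.67% does not exceed the 80% threshold, so Tobias is not a related party to Harbor Realty LP.

No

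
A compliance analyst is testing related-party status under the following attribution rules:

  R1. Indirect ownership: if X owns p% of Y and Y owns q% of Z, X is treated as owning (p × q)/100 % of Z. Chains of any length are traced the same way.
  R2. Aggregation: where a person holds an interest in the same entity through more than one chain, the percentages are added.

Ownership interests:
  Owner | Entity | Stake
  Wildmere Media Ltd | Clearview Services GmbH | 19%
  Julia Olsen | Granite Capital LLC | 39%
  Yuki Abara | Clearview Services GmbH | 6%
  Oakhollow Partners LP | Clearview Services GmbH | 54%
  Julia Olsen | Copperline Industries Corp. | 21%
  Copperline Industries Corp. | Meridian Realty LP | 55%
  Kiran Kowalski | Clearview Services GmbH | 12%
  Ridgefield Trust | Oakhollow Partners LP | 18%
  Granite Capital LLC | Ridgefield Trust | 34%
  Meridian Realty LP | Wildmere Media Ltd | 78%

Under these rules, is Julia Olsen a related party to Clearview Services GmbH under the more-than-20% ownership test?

Chain via Copperline Industries Corp. → Meridian Realty LP → Wildmere Media Ltd (R1): 21% × 55% × 78% × 19% = 1.71171% of Clearview Services GmbH.
Chain via Granite Capital LLC → Ridgefield Trust → Oakhollow Partners LP (R1): 39% × 34% × 18% × 54% = 1.288872% of Clearview Services GmbH.
Aggregating (R2): 1.71171% + 1.288872% = 3.000582%.
3.000582% does not exceed the 20% threshold, so Julia is not a related party to Clearview Services GmbH.

No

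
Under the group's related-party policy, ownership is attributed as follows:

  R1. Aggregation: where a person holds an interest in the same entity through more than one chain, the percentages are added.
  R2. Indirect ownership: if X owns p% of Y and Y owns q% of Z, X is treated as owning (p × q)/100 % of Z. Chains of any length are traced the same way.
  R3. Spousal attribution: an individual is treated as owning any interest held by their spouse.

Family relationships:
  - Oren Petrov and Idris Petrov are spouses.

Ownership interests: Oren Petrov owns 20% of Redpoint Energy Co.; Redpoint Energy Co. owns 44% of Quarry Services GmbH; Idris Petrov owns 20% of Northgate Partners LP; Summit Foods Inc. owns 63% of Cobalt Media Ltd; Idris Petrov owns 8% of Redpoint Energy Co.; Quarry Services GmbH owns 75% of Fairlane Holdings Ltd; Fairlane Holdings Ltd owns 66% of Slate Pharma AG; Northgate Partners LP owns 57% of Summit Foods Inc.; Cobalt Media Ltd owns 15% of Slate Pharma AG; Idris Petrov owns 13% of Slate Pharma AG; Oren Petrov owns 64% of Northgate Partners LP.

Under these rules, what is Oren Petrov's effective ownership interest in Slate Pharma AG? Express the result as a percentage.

By spousal attribution (R3), Oren Petrov is treated as also owning Idris Petrov's interest in Northgate Partners LP, giving 64% + 20% = 84%.
By spousal attribution (R3), Oren Petrov is treated as also owning Idris Petrov's interest in Redpoint Energy Co, giving 20% + 8% = 28%.
By spousal attribution (R3), Oren Petrov is treated as owning Idris Petrov's 13% interest in Slate Pharma AG.
Chain via Northgate Partners LP → Summit Foods Inc. → Cobalt Media Ltd (R2): 84% × 57% × 63% × 15% = 4.52466% of Slate Pharma AG.
Chain via Redpoint Energy Co. → Quarry Services GmbH → Fairlane Holdings Ltd (R2): 28% × 44% × 75% × 66% = 6.0984% of Slate Pharma AG.
Direct interest in Slate Pharma AG: 13%.
Aggregating (R1): 4.52466% + 6.0984% + 13% = 23.62306%.

23.62306%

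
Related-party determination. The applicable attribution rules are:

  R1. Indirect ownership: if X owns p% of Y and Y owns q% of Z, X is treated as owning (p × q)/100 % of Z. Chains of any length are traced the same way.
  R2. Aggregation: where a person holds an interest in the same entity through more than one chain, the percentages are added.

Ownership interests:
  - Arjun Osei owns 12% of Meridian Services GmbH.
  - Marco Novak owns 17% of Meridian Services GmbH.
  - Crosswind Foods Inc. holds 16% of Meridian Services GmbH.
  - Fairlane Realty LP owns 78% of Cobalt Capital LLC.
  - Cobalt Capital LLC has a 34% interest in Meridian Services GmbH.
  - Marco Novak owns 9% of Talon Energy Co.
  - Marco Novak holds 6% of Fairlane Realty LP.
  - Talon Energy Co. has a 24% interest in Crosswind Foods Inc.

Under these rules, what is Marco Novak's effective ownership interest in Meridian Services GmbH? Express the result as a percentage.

18.9368%

Chain via Talon Energy Co. → Crosswind Foods Inc. (R1): 9% × 24% × 16% = 0.3456% of Meridian Services GmbH.
Chain via Fairlane Realty LP → Cobalt Capital LLC (R1): 6% × 78% × 34% = 1.5912% of Meridian Services GmbH.
Direct interest in Meridian Services GmbH: 17%.
Aggregating (R2): 0.3456% + 1.5912% + 17% = 18.9368%.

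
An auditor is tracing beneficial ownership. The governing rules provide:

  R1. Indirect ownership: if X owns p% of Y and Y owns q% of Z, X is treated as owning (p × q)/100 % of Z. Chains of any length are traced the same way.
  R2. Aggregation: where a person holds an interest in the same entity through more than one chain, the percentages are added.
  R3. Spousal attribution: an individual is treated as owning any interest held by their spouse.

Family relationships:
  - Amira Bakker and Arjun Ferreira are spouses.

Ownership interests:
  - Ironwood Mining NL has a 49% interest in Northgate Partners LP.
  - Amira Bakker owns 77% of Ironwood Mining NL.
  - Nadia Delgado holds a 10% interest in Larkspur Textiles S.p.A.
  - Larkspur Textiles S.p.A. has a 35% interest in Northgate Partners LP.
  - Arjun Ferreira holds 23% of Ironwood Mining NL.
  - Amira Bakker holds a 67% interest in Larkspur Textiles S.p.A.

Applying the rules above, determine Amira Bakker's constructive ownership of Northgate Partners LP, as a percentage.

72.45%

By spousal attribution (R3), Amira Bakker is treated as also owning Arjun Ferreira's interest in Ironwood Mining NL, giving 77% + 23% = 100%.
Chain via Ironwood Mining NL (R1): 100% × 49% = 49% of Northgate Partners LP.
Chain via Larkspur Textiles S.p.A. (R1): 67% × 35% = 23.45% of Northgate Partners LP.
Aggregating (R2): 49% + 23.45% = 72.45%.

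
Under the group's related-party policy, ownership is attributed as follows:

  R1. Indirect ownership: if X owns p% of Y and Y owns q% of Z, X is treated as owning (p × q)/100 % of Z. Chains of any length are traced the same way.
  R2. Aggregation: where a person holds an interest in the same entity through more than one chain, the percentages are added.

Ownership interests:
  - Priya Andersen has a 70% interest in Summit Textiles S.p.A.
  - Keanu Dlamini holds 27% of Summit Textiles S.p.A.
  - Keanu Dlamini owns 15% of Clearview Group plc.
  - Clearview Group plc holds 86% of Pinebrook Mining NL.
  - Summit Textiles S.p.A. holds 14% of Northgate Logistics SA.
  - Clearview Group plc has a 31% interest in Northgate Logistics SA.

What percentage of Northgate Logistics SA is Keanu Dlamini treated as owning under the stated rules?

8.43%

Chain via Summit Textiles S.p.A. (R1): 27% × 14% = 3.78% of Northgate Logistics SA.
Chain via Clearview Group plc (R1): 15% × 31% = 4.65% of Northgate Logistics SA.
Aggregating (R2): 3.78% + 4.65% = 8.43%.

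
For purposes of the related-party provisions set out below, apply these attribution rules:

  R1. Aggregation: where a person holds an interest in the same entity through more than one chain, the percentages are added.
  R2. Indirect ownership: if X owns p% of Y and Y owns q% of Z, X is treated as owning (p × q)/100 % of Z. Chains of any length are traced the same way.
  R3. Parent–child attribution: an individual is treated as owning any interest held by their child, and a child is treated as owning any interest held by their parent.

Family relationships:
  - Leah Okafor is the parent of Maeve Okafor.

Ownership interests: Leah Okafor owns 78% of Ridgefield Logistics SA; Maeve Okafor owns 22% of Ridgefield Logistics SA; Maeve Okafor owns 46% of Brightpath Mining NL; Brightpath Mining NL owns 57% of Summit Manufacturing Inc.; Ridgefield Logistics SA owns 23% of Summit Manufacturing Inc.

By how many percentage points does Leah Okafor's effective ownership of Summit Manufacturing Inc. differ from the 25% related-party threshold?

By parent–child attribution (R3), Leah Okafor is treated as also owning Maeve Okafor's interest in Ridgefield Logistics SA, giving 78% + 22% = 100%.
By parent–child attribution (R3), Leah Okafor is treated as owning Maeve Okafor's 46% interest in Brightpath Mining NL.
Chain via Ridgefield Logistics SA (R2): 100% × 23% = 23% of Summit Manufacturing Inc.
Chain via Brightpath Mining NL (R2): 46% × 57% = 26.22% of Summit Manufacturing Inc.
Aggregating (R1): 23% + 26.22% = 49.22%.
49.22% exceeds the 25% threshold by 24.22 percentage points.

24.22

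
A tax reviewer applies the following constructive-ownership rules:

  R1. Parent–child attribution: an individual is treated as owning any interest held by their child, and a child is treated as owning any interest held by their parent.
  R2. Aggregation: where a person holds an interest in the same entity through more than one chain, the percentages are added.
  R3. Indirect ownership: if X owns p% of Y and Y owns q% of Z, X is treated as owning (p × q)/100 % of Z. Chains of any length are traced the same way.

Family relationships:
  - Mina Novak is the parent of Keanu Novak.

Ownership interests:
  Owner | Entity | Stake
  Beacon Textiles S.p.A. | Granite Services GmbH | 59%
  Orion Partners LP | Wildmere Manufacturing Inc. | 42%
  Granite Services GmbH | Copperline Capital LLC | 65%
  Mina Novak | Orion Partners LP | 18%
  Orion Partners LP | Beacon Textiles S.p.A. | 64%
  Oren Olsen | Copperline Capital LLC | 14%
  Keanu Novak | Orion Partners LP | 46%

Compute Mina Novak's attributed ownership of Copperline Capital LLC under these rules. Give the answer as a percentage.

By parent–child attribution (R1), Mina Novak is treated as also owning Keanu Novak's interest in Orion Partners LP, giving 18% + 46% = 64%.
Chain via Orion Partners LP → Beacon Textiles S.p.A. → Granite Services GmbH (R3): 64% × 64% × 59% × 65% = 15.70816% of Copperline Capital LLC.

15.70816%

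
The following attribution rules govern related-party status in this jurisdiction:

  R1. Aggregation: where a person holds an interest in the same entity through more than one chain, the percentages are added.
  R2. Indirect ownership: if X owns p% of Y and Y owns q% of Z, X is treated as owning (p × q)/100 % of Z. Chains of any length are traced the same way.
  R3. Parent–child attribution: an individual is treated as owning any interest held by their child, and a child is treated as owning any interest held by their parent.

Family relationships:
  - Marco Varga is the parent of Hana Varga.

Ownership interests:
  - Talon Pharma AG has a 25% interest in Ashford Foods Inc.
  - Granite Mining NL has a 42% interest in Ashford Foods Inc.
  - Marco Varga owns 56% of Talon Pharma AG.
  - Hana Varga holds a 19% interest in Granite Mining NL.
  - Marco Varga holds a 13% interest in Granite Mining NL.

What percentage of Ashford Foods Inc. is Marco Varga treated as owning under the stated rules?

By parent–child attribution (R3), Marco Varga is treated as also owning Hana Varga's interest in Granite Mining NL, giving 13% + 19% = 32%.
Chain via Talon Pharma AG (R2): 56% × 25% = 14% of Ashford Foods Inc.
Chain via Granite Mining NL (R2): 32% × 42% = 13.44% of Ashford Foods Inc.
Aggregating (R1): 14% + 13.44% = 27.44%.

27.44%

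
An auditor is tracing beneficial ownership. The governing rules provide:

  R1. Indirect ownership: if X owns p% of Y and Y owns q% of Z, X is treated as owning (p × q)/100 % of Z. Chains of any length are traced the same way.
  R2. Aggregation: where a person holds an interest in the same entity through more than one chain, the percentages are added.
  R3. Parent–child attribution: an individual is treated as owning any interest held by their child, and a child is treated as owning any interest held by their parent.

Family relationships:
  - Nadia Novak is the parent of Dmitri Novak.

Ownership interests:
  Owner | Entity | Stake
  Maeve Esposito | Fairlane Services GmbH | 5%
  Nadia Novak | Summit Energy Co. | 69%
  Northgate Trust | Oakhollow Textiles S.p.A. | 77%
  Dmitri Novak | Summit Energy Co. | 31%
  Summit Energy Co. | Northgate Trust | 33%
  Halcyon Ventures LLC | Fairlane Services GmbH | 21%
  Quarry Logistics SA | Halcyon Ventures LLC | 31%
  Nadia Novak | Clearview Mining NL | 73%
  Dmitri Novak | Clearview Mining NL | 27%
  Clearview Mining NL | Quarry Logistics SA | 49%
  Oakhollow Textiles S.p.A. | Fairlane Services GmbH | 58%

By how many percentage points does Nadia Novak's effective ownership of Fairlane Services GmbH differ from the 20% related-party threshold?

2.0723

By parent–child attribution (R3), Nadia Novak is treated as also owning Dmitri Novak's interest in Clearview Mining NL, giving 73% + 27% = 100%.
By parent–child attribution (R3), Nadia Novak is treated as also owning Dmitri Novak's interest in Summit Energy Co, giving 69% + 31% = 100%.
Chain via Clearview Mining NL → Quarry Logistics SA → Halcyon Ventures LLC (R1): 100% × 49% × 31% × 21% = 3.1899% of Fairlane Services GmbH.
Chain via Summit Energy Co. → Northgate Trust → Oakhollow Textiles S.p.A. (R1): 100% × 33% × 77% × 58% = 14.7378% of Fairlane Services GmbH.
Aggregating (R2): 3.1899% + 14.7378% = 17.9277%.
17.9277% falls short of the 20% threshold by 2.0723 percentage points.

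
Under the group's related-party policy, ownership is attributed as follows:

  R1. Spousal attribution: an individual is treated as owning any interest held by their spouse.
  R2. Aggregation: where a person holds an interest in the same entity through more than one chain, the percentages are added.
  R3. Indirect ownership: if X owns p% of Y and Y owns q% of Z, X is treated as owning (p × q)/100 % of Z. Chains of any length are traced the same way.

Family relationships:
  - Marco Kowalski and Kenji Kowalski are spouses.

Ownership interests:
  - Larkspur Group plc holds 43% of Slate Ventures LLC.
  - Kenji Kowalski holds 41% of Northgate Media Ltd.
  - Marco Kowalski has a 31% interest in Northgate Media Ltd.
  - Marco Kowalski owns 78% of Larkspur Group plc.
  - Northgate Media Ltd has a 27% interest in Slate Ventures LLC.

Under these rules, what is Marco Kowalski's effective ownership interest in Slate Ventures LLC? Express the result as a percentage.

52.98%

By spousal attribution (R1), Marco Kowalski is treated as also owning Kenji Kowalski's interest in Northgate Media Ltd, giving 31% + 41% = 72%.
Chain via Larkspur Group plc (R3): 78% × 43% = 33.54% of Slate Ventures LLC.
Chain via Northgate Media Ltd (R3): 72% × 27% = 19.44% of Slate Ventures LLC.
Aggregating (R2): 33.54% + 19.44% = 52.98%.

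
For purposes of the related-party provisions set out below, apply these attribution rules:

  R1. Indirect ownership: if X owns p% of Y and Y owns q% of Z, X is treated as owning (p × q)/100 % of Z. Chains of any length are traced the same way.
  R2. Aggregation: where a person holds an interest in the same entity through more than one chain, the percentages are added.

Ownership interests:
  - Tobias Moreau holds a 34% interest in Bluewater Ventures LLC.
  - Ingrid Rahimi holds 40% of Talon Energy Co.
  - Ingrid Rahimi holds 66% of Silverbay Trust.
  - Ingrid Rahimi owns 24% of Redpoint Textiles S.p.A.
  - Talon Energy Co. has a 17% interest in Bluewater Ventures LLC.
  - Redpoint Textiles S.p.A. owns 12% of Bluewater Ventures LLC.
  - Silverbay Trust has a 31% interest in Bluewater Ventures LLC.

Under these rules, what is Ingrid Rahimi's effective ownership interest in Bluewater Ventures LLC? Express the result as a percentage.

Chain via Silverbay Trust (R1): 66% × 31% = 20.46% of Bluewater Ventures LLC.
Chain via Talon Energy Co. (R1): 40% × 17% = 6.8% of Bluewater Ventures LLC.
Chain via Redpoint Textiles S.p.A. (R1): 24% × 12% = 2.88% of Bluewater Ventures LLC.
Aggregating (R2): 20.46% + 6.8% + 2.88% = 30.14%.

30.14%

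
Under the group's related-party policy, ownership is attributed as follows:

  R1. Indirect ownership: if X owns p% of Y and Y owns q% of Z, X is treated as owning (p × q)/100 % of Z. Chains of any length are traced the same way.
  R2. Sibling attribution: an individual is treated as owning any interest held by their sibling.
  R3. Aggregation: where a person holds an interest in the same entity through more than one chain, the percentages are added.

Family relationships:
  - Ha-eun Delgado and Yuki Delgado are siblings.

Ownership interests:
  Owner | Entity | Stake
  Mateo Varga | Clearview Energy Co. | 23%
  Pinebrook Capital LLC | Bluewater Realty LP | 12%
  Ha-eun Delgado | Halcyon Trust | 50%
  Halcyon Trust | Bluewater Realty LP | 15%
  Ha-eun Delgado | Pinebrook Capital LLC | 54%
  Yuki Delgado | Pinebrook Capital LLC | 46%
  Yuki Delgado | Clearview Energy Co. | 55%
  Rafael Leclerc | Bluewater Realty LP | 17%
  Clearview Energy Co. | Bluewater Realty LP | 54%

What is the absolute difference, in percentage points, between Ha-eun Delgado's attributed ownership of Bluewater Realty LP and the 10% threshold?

By sibling attribution (R2), Ha-eun Delgado is treated as also owning Yuki Delgado's interest in Pinebrook Capital LLC, giving 54% + 46% = 100%.
By sibling attribution (R2), Ha-eun Delgado is treated as owning Yuki Delgado's 55% interest in Clearview Energy Co.
Chain via Pinebrook Capital LLC (R1): 100% × 12% = 12% of Bluewater Realty LP.
Chain via Halcyon Trust (R1): 50% × 15% = 7.5% of Bluewater Realty LP.
Chain via Clearview Energy Co. (R1): 55% × 54% = 29.7% of Bluewater Realty LP.
Aggregating (R3): 12% + 7.5% + 29.7% = 49.2%.
49.2% exceeds the 10% threshold by 39.2 percentage points.

39.2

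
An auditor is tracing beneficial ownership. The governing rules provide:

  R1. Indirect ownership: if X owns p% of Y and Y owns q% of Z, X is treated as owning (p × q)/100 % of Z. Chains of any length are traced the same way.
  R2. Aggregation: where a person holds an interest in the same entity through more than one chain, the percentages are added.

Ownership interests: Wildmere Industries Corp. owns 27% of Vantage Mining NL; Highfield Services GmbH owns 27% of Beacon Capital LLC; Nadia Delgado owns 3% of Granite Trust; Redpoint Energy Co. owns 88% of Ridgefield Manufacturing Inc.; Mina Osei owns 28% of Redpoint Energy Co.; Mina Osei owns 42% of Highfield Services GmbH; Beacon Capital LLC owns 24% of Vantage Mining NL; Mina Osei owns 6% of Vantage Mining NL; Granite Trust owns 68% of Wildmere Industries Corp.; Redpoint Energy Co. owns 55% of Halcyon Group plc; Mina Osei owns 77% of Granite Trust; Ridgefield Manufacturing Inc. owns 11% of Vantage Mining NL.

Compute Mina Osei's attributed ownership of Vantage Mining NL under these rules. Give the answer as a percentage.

Chain via Redpoint Energy Co. → Ridgefield Manufacturing Inc. (R1): 28% × 88% × 11% = 2.7104% of Vantage Mining NL.
Chain via Granite Trust → Wildmere Industries Corp. (R1): 77% × 68% × 27% = 14.1372% of Vantage Mining NL.
Chain via Highfield Services GmbH → Beacon Capital LLC (R1): 42% × 27% × 24% = 2.7216% of Vantage Mining NL.
Direct interest in Vantage Mining NL: 6%.
Aggregating (R2): 2.7104% + 14.1372% + 2.7216% + 6% = 25.5692%.

25.5692%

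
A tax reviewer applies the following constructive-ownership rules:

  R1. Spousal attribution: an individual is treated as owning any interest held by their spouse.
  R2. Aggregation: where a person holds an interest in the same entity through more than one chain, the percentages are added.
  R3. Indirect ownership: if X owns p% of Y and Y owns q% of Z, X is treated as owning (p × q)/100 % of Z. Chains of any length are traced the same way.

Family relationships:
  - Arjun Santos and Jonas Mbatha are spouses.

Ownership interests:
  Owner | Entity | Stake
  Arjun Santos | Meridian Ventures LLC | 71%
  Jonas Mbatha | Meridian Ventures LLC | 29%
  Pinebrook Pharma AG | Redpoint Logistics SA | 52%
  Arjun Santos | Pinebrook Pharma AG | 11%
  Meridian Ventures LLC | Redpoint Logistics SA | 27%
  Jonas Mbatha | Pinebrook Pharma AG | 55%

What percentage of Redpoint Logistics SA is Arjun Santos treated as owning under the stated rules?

61.32%

By spousal attribution (R1), Arjun Santos is treated as also owning Jonas Mbatha's interest in Meridian Ventures LLC, giving 71% + 29% = 100%.
By spousal attribution (R1), Arjun Santos is treated as also owning Jonas Mbatha's interest in Pinebrook Pharma AG, giving 11% + 55% = 66%.
Chain via Meridian Ventures LLC (R3): 100% × 27% = 27% of Redpoint Logistics SA.
Chain via Pinebrook Pharma AG (R3): 66% × 52% = 34.32% of Redpoint Logistics SA.
Aggregating (R2): 27% + 34.32% = 61.32%.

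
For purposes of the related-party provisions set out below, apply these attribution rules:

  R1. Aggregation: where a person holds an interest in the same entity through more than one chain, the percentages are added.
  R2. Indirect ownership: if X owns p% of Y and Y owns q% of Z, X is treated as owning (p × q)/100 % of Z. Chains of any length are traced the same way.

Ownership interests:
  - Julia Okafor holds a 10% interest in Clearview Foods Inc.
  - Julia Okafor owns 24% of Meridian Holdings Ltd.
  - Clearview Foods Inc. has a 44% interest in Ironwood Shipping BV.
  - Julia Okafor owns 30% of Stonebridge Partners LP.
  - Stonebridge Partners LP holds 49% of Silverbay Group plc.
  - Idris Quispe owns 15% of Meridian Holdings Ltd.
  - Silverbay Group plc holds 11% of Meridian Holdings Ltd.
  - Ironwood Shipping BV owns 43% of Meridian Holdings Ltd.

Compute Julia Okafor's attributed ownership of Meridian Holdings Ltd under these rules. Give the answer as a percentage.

Chain via Stonebridge Partners LP → Silverbay Group plc (R2): 30% × 49% × 11% = 1.617% of Meridian Holdings Ltd.
Chain via Clearview Foods Inc. → Ironwood Shipping BV (R2): 10% × 44% × 43% = 1.892% of Meridian Holdings Ltd.
Direct interest in Meridian Holdings Ltd: 24%.
Aggregating (R1): 1.617% + 1.892% + 24% = 27.509%.

27.509%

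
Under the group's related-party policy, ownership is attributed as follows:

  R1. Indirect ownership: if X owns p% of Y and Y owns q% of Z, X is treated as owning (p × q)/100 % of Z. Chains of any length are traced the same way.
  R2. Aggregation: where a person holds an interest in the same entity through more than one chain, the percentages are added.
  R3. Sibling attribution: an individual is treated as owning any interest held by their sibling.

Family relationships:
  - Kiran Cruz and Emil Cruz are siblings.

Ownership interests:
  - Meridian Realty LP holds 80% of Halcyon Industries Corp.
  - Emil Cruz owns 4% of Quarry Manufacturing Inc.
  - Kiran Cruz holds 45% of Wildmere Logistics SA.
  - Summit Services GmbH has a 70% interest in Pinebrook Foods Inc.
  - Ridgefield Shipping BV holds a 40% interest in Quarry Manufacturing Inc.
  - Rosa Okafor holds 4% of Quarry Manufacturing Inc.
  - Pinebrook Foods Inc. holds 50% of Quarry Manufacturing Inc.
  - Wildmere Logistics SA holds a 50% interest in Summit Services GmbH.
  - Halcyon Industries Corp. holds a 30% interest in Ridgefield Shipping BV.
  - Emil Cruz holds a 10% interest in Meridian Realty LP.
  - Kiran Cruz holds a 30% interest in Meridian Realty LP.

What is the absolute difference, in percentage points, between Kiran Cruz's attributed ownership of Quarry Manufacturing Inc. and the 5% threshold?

10.715

By sibling attribution (R3), Kiran Cruz is treated as also owning Emil Cruz's interest in Meridian Realty LP, giving 30% + 10% = 40%.
By sibling attribution (R3), Kiran Cruz is treated as owning Emil Cruz's 4% interest in Quarry Manufacturing Inc.
Chain via Meridian Realty LP → Halcyon Industries Corp. → Ridgefield Shipping BV (R1): 40% × 80% × 30% × 40% = 3.84% of Quarry Manufacturing Inc.
Chain via Wildmere Logistics SA → Summit Services GmbH → Pinebrook Foods Inc. (R1): 45% × 50% × 70% × 50% = 7.875% of Quarry Manufacturing Inc.
Direct interest in Quarry Manufacturing Inc: 4%.
Aggregating (R2): 3.84% + 7.875% + 4% = 15.715%.
15.715% exceeds the 5% threshold by 10.715 percentage points.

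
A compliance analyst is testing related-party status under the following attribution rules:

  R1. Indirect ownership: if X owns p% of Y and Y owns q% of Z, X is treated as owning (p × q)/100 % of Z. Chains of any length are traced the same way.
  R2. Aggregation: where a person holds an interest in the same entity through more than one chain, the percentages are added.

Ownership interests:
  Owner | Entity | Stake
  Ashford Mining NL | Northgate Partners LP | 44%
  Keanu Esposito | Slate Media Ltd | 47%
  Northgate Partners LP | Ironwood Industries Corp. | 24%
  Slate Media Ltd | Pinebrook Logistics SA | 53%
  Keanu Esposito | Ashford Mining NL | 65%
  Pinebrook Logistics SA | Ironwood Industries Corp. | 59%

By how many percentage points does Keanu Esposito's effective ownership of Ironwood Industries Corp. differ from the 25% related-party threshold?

3.4391

Chain via Ashford Mining NL → Northgate Partners LP (R1): 65% × 44% × 24% = 6.864% of Ironwood Industries Corp.
Chain via Slate Media Ltd → Pinebrook Logistics SA (R1): 47% × 53% × 59% = 14.6969% of Ironwood Industries Corp.
Aggregating (R2): 6.864% + 14.6969% = 21.5609%.
21.5609% falls short of the 25% threshold by 3.4391 percentage points.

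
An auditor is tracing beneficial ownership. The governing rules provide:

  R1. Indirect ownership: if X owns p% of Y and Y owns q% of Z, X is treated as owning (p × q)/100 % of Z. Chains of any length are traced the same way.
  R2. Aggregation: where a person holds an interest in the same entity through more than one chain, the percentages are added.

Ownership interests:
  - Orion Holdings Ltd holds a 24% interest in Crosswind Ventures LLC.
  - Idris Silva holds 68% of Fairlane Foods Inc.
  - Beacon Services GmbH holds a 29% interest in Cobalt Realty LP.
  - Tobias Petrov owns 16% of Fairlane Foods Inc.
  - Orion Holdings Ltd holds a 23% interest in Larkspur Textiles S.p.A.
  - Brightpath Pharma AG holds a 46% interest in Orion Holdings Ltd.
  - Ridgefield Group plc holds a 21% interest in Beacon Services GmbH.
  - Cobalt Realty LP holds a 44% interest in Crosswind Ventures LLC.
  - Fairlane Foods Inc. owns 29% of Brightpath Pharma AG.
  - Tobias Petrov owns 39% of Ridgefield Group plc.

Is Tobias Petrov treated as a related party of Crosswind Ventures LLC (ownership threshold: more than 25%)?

Chain via Fairlane Foods Inc. → Brightpath Pharma AG → Orion Holdings Ltd (R1): 16% × 29% × 46% × 24% = 0.512256% of Crosswind Ventures LLC.
Chain via Ridgefield Group plc → Beacon Services GmbH → Cobalt Realty LP (R1): 39% × 21% × 29% × 44% = 1.045044% of Crosswind Ventures LLC.
Aggregating (R2): 0.512256% + 1.045044% = 1.5573%.
1.5573% does not exceed the 25% threshold, so Tobias is not a related party to Crosswind Ventures LLC.

No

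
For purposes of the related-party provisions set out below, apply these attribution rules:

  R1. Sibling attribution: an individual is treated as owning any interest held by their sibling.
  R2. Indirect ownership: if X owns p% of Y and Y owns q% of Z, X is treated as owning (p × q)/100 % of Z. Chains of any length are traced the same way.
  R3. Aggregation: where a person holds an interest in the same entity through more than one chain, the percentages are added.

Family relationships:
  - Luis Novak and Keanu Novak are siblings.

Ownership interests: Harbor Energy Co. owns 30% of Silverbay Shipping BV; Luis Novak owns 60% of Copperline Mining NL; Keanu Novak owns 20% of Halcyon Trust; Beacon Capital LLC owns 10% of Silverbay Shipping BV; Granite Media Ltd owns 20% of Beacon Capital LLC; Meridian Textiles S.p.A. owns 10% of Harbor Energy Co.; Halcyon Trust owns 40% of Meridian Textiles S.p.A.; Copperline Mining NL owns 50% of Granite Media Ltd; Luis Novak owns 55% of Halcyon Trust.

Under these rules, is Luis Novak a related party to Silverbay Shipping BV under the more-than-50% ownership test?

By sibling attribution (R1), Luis Novak is treated as also owning Keanu Novak's interest in Halcyon Trust, giving 55% + 20% = 75%.
Chain via Halcyon Trust → Meridian Textiles S.p.A. → Harbor Energy Co. (R2): 75% × 40% × 10% × 30% = 0.9% of Silverbay Shipping BV.
Chain via Copperline Mining NL → Granite Media Ltd → Beacon Capital LLC (R2): 60% × 50% × 20% × 10% = 0.6% of Silverbay Shipping BV.
Aggregating (R3): 0.9% + 0.6% = 1.5%.
1.5% does not exceed the 50% threshold, so Luis is not a related party to Silverbay Shipping BV.

No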